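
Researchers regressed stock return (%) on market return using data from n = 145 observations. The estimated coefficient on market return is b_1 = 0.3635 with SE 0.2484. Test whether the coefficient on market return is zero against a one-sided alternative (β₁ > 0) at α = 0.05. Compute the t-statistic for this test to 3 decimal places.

H₀: β₁ = 0 vs H₁: β₁ > 0.
t = (b_1 − β₁⁰)/SE = 0.3635 / 0.2484 = 1.463.
df = n − 2 = 145 − 2 = 143.
One-sided p ≈ 0.0728, which is ≥ 0.05, so fail to reject H₀.
The data do not give significant evidence that the true slope on market return is positive.

t = 1.463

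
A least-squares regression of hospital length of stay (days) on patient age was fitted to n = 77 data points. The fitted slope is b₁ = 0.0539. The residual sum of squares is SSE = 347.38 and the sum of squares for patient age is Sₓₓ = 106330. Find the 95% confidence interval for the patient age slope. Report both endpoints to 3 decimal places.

MSE = SSE/(n − 2) = 347.38/75 = 4.63173.
SE(b₁) = √(MSE/Sₓₓ) = √(4.63173/106330) = 0.0066.
df = n − 2 = 75.
t* = t_{0.025, 75} = 1.992102.
Margin = t* × SE = 1.992102 × 0.0066 = 0.01315.
CI: 0.0539 ± 0.01315 → (0.041, 0.067).
With 95% confidence, each one-unit increase in patient age is associated with a change of between 0.041 and 0.067 days in hospital length of stay.

(0.041, 0.067)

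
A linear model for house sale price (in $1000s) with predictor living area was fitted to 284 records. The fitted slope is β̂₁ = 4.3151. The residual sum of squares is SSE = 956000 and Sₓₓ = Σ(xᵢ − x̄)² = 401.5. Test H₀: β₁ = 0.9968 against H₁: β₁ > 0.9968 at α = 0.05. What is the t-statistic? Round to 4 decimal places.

MSE = SSE/(n − 2) = 956000/282 = 3390.07.
SE(β̂₁) = √(MSE/Sₓₓ) = √(3390.07/401.5) = 2.90577.
t = (4.3151 − 0.9968) / 2.90577 = 1.1420.
df = n − 2 = 282.
One-sided p ≈ 0.1272, which is ≥ 0.05, so fail to reject H₀.
The data do not give significant evidence that the true slope on living area exceeds 0.9968 $1000s per unit.

t = 1.1420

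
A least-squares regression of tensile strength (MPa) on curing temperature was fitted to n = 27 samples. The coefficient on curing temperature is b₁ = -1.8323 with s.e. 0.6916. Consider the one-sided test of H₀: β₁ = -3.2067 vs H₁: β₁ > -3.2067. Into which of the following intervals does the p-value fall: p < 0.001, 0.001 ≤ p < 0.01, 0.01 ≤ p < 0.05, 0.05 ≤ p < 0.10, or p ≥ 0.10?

0.01 ≤ p < 0.05

t = (-1.8323 − (-3.2067)) / 0.6916 = 1.987.
df = n − 2 = 27 − 2 = 25.
One-sided p = P(T_{25} > t) ≈ 0.0290.
So 0.01 ≤ p < 0.05.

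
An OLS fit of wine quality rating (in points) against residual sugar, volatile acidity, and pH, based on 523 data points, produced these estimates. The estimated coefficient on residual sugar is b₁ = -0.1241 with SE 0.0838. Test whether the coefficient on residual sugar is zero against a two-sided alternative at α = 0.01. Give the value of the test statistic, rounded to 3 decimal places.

H₀: β₁ = 0 vs H₁: β₁ ≠ 0.
t = (b₁ − β₁⁰)/SE = -0.1241 / 0.0838 = -1.481.
df = n − k − 1 = 523 − 3 − 1 = 519.
Two-sided p ≈ 0.1392, which is ≥ 0.01, so fail to reject H₀.
The data do not give significant evidence of an association between residual sugar and wine quality rating, after adjusting for the other predictors.

t = -1.481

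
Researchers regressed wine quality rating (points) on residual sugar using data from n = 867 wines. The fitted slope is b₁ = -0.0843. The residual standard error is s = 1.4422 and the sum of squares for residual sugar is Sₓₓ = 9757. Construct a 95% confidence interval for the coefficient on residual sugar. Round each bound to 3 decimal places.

(-0.113, -0.056)

SE(b₁) = s/√Sₓₓ = 1.4422/√9757 = 0.0146005.
df = n − 2 = 865.
t* = t_{0.025, 865} = 1.96271.
Margin = t* × SE = 1.96271 × 0.0146005 = 0.02866.
CI: -0.0843 ± 0.02866 → (-0.113, -0.056).
With 95% confidence, each one-unit increase in residual sugar is associated with a change of between -0.113 and -0.056 points in wine quality rating.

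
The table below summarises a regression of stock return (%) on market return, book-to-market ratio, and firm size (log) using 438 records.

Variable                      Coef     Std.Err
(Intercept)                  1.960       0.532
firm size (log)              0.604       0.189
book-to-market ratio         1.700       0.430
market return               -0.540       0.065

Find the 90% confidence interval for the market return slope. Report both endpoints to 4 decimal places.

(-0.6471, -0.4329)

Read off: b = -0.540, SE = 0.065 for market return.
df = n − k − 1 = 438 − 3 − 1 = 434.
t* = t_{0.05, 434} = 1.648372.
Margin = t* × SE = 1.648372 × 0.065 = 0.107144.
CI: -0.540 ± 0.107144 → (-0.6471, -0.4329).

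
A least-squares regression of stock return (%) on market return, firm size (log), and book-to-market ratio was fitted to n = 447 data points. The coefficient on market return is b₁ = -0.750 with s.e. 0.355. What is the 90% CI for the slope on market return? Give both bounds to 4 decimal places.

(-1.3351, -0.1649)

df = n − k − 1 = 447 − 3 − 1 = 443.
t* = t_{0.05, 443} = 1.648301.
Margin = t* × SE = 1.648301 × 0.355 = 0.585147.
CI: -0.750 ± 0.585147 → (-1.3351, -0.1649).
With 90% confidence, each one-unit increase in market return is associated with a change of between -1.3351 and -0.1649 % in stock return, holding the other predictors fixed.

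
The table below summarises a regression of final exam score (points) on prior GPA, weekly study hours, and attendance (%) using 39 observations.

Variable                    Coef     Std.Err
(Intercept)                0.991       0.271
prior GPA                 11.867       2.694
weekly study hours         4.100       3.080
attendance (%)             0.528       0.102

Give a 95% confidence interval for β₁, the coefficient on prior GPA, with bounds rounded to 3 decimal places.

Read off: b = 11.867, SE = 2.694 for prior GPA.
df = n − k − 1 = 39 − 3 − 1 = 35.
t* = t_{0.025, 35} = 2.030108.
Margin = t* × SE = 2.030108 × 2.694 = 5.46911.
CI: 11.867 ± 5.46911 → (6.398, 17.336).

(6.398, 17.336)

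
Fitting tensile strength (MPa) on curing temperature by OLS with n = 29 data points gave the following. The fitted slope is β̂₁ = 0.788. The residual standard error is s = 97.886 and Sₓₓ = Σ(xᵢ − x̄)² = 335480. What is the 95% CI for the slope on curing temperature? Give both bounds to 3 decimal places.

SE(β̂₁) = s/√Sₓₓ = 97.886/√335480 = 0.169.
df = n − 2 = 27.
t* = t_{0.025, 27} = 2.051831.
Margin = t* × SE = 2.051831 × 0.169 = 0.34676.
CI: 0.788 ± 0.34676 → (0.441, 1.135).
With 95% confidence, each one-unit increase in curing temperature is associated with a change of between 0.441 and 1.135 MPa in tensile strength.

(0.441, 1.135)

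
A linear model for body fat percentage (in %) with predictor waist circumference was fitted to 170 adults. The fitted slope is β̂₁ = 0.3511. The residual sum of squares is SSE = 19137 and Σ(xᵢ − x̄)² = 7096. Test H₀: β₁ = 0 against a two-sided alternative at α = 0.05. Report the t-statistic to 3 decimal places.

MSE = SSE/(n − 2) = 19137/168 = 113.911.
SE(β̂₁) = √(MSE/Sₓₓ) = √(113.911/7096) = 0.1267.
t = 0.3511 / 0.1267 = 2.771.
df = n − 2 = 168.
Two-sided p ≈ 0.0062, which is < 0.05, so reject H₀.
There is evidence that waist circumference is associated with body fat percentage.

t = 2.771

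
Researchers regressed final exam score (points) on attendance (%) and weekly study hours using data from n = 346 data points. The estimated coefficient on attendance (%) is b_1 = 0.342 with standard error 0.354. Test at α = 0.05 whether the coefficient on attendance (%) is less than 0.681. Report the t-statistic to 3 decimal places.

t = -0.958

H₀: β₁ = 0.681 vs H₁: β₁ < 0.681.
t = (b_1 − β₁⁰)/SE = (0.342 − 0.681) / 0.354 = -0.958.
df = n − k − 1 = 346 − 2 − 1 = 343.
One-sided p ≈ 0.1695, which is ≥ 0.05, so fail to reject H₀.
The data do not give significant evidence that the true slope on attendance (%) is below 0.681 points per unit, holding the other predictors fixed.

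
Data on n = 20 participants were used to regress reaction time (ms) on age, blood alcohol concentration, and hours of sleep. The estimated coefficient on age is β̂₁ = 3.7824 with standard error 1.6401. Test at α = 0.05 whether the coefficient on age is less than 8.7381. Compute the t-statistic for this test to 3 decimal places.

t = -3.022

H₀: β₁ = 8.7381 vs H₁: β₁ < 8.7381.
t = (β̂₁ − β₁⁰)/SE = (3.7824 − 8.7381) / 1.6401 = -3.022.
df = n − k − 1 = 20 − 3 − 1 = 16.
One-sided p ≈ 0.0041, which is < 0.05, so reject H₀.
There is evidence that the true slope on age is below 8.7381 ms per unit, holding the other predictors fixed.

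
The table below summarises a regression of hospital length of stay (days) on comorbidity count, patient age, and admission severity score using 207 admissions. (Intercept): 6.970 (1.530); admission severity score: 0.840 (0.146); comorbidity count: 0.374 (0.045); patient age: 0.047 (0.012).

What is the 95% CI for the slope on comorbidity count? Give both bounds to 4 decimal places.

Read off: b = 0.374, SE = 0.045 for comorbidity count.
df = n − k − 1 = 207 − 3 − 1 = 203.
t* = t_{0.025, 203} = 1.971719.
Margin = t* × SE = 1.971719 × 0.045 = 0.088727.
CI: 0.374 ± 0.088727 → (0.2853, 0.4627).

(0.2853, 0.4627)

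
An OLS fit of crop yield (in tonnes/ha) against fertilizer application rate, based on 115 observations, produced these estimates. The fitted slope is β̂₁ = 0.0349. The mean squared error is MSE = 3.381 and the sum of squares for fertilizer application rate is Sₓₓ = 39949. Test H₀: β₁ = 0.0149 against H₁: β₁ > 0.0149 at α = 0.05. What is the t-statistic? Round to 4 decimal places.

t = 2.1740

SE(β̂₁) = √(MSE/Sₓₓ) = √(3.381/39949) = 0.00919961.
t = (0.0349 − 0.0149) / 0.00919961 = 2.1740.
df = n − 2 = 113.
One-sided p ≈ 0.0159, which is < 0.05, so reject H₀.
There is evidence that the true slope on fertilizer application rate exceeds 0.0149 tonnes/ha per unit.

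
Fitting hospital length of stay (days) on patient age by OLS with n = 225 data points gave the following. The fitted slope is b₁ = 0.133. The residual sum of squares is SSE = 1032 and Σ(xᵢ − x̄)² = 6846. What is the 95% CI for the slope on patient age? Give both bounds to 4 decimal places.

MSE = SSE/(n − 2) = 1032/223 = 4.6278.
SE(b₁) = √(MSE/Sₓₓ) = √(4.6278/6846) = 0.0259997.
df = n − 2 = 223.
t* = t_{0.025, 223} = 1.970659.
Margin = t* × SE = 1.970659 × 0.0259997 = 0.051237.
CI: 0.133 ± 0.051237 → (0.0818, 0.1842).
With 95% confidence, each one-unit increase in patient age is associated with a change of between 0.0818 and 0.1842 days in hospital length of stay.

(0.0818, 0.1842)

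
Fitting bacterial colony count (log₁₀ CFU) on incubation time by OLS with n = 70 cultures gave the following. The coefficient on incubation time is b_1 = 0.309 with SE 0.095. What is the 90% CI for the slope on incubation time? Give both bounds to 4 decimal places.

df = n − 2 = 70 − 2 = 68.
t* = t_{0.05, 68} = 1.667572.
Margin = t* × SE = 1.667572 × 0.095 = 0.158419.
CI: 0.309 ± 0.158419 → (0.1506, 0.4674).
With 90% confidence, each one-unit increase in incubation time is associated with a change of between 0.1506 and 0.4674 log₁₀ CFU in bacterial colony count.

(0.1506, 0.4674)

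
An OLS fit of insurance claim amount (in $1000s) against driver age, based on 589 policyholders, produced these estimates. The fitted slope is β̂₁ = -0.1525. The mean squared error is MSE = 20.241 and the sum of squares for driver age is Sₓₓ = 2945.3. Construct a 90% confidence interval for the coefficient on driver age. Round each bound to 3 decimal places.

(-0.289, -0.016)

SE(β̂₁) = √(MSE/Sₓₓ) = √(20.241/2945.3) = 0.0828994.
df = n − 2 = 587.
t* = t_{0.05, 587} = 1.647454.
Margin = t* × SE = 1.647454 × 0.0828994 = 0.13657.
CI: -0.1525 ± 0.13657 → (-0.289, -0.016).
With 90% confidence, each one-unit increase in driver age is associated with a change of between -0.289 and -0.016 $1000s in insurance claim amount.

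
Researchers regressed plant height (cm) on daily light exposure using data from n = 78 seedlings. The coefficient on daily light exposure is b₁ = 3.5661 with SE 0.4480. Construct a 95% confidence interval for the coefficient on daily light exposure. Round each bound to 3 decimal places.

df = n − 2 = 78 − 2 = 76.
t* = t_{0.025, 76} = 1.991673.
Margin = t* × SE = 1.991673 × 0.4480 = 0.89227.
CI: 3.5661 ± 0.89227 → (2.674, 4.458).
With 95% confidence, each one-unit increase in daily light exposure is associated with a change of between 2.674 and 4.458 cm in plant height.

(2.674, 4.458)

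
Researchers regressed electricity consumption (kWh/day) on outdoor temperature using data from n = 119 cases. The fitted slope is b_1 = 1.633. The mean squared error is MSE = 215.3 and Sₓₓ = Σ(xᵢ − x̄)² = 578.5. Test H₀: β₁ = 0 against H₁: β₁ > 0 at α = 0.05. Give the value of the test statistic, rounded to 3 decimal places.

SE(b_1) = √(MSE/Sₓₓ) = √(215.3/578.5) = 0.610057.
t = 1.633 / 0.610057 = 2.677.
df = n − 2 = 117.
One-sided p ≈ 0.0043, which is < 0.05, so reject H₀.
There is evidence that the true slope on outdoor temperature is positive.

t = 2.677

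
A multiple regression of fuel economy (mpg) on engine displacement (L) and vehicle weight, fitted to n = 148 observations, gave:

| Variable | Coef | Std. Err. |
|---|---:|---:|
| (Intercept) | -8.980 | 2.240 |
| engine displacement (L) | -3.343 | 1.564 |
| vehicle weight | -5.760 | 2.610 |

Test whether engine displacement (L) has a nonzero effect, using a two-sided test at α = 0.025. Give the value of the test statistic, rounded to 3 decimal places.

Read off: b = -3.343, SE = 1.564 for engine displacement (L).
H₀: β₁ = 0 vs H₁: β₁ ≠ 0.
t = -3.343 / 1.564 = -2.137.
df = n − k − 1 = 148 − 2 − 1 = 145.
Two-sided p ≈ 0.0342, which is ≥ 0.025, so fail to reject H₀.
The data do not give significant evidence of an association between engine displacement (L) and fuel economy, after adjusting for the other predictors.

t = -2.137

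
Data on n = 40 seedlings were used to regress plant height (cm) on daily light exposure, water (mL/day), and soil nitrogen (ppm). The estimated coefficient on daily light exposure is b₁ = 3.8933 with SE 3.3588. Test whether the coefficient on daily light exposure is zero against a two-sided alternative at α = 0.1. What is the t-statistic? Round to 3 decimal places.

t = 1.159

H₀: β₁ = 0 vs H₁: β₁ ≠ 0.
t = (b₁ − β₁⁰)/SE = 3.8933 / 3.3588 = 1.159.
df = n − k − 1 = 40 − 3 − 1 = 36.
Two-sided p ≈ 0.2540, which is ≥ 0.1, so fail to reject H₀.
The data do not give significant evidence of an association between daily light exposure and plant height, after adjusting for the other predictors.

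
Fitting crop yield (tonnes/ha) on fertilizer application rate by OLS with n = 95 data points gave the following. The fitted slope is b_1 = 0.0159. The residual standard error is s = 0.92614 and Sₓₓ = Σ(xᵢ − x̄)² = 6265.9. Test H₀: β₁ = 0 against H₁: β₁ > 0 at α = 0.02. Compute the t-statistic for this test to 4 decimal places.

t = 1.3590

SE(b_1) = s/√Sₓₓ = 0.92614/√6265.9 = 0.0117.
t = 0.0159 / 0.0117 = 1.3590.
df = n − 2 = 93.
One-sided p ≈ 0.0887, which is ≥ 0.02, so fail to reject H₀.
The data do not give significant evidence that the true slope on fertilizer application rate is positive.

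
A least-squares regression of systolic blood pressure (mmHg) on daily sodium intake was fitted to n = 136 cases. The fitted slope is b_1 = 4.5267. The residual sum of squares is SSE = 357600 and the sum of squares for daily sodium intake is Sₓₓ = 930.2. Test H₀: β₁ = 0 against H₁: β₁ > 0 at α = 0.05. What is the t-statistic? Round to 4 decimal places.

MSE = SSE/(n − 2) = 357600/134 = 2668.66.
SE(b_1) = √(MSE/Sₓₓ) = √(2668.66/930.2) = 1.69378.
t = 4.5267 / 1.69378 = 2.6725.
df = n − 2 = 134.
One-sided p ≈ 0.0042, which is < 0.05, so reject H₀.
There is evidence that the true slope on daily sodium intake is positive.

t = 2.6725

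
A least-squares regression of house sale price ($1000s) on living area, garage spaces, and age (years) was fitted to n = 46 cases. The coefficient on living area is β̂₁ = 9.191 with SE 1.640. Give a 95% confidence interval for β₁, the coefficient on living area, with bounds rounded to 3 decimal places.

df = n − k − 1 = 46 − 3 − 1 = 42.
t* = t_{0.025, 42} = 2.018082.
Margin = t* × SE = 2.018082 × 1.640 = 3.30965.
CI: 9.191 ± 3.30965 → (5.881, 12.501).
With 95% confidence, each one-unit increase in living area is associated with a change of between 5.881 and 12.501 $1000s in house sale price, holding the other predictors fixed.

(5.881, 12.501)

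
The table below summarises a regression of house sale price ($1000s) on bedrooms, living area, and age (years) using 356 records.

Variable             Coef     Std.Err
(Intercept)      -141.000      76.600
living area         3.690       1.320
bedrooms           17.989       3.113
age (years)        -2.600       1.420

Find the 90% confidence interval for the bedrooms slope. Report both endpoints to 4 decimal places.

Read off: b = 17.989, SE = 3.113 for bedrooms.
df = n − k − 1 = 356 − 3 − 1 = 352.
t* = t_{0.05, 352} = 1.649194.
Margin = t* × SE = 1.649194 × 3.113 = 5.133941.
CI: 17.989 ± 5.133941 → (12.8551, 23.1229).

(12.8551, 23.1229)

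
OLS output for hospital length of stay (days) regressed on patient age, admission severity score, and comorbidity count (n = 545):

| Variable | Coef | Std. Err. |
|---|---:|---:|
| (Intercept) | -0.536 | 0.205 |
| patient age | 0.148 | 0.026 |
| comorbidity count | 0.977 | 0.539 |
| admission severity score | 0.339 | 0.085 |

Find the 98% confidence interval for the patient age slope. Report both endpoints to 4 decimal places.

Read off: b = 0.148, SE = 0.026 for patient age.
df = n − k − 1 = 545 − 3 − 1 = 541.
t* = t_{0.01, 541} = 2.33326.
Margin = t* × SE = 2.33326 × 0.026 = 0.060665.
CI: 0.148 ± 0.060665 → (0.0873, 0.2087).

(0.0873, 0.2087)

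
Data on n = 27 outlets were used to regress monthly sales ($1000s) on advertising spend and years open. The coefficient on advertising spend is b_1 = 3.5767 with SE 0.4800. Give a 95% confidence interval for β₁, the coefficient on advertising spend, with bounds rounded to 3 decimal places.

df = n − k − 1 = 27 − 2 − 1 = 24.
t* = t_{0.025, 24} = 2.063899.
Margin = t* × SE = 2.063899 × 0.4800 = 0.99067.
CI: 3.5767 ± 0.99067 → (2.586, 4.567).
With 95% confidence, each one-unit increase in advertising spend is associated with a change of between 2.586 and 4.567 $1000s in monthly sales, holding the other predictors fixed.

(2.586, 4.567)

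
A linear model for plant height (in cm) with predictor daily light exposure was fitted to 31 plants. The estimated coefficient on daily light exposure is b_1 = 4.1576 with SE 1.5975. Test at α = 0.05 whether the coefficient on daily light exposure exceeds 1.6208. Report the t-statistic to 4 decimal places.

H₀: β₁ = 1.6208 vs H₁: β₁ > 1.6208.
t = (b_1 − β₁⁰)/SE = (4.1576 − 1.6208) / 1.5975 = 1.5880.
df = n − 2 = 31 − 2 = 29.
One-sided p ≈ 0.0616, which is ≥ 0.05, so fail to reject H₀.
The data do not give significant evidence that the true slope on daily light exposure exceeds 1.6208 cm per unit.

t = 1.5880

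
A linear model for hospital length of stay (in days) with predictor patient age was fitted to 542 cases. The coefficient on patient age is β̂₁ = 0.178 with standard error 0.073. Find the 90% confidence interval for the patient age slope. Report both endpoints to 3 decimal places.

(0.058, 0.298)

df = n − 2 = 542 − 2 = 540.
t* = t_{0.05, 540} = 1.64768.
Margin = t* × SE = 1.64768 × 0.073 = 0.12028.
CI: 0.178 ± 0.12028 → (0.058, 0.298).
With 90% confidence, each one-unit increase in patient age is associated with a change of between 0.058 and 0.298 days in hospital length of stay.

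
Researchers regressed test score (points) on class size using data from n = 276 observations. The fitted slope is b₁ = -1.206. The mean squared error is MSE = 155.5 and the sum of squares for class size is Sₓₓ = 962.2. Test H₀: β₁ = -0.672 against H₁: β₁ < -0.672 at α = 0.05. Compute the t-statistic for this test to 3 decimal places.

t = -1.328

SE(b₁) = √(MSE/Sₓₓ) = √(155.5/962.2) = 0.402006.
t = (-1.206 − (-0.672)) / 0.402006 = -1.328.
df = n − 2 = 274.
One-sided p ≈ 0.0926, which is ≥ 0.05, so fail to reject H₀.
The data do not give significant evidence that the true slope on class size is below -0.672 points per unit.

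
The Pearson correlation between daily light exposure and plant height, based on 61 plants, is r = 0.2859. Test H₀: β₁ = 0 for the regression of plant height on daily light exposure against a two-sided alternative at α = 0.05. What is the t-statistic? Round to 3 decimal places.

t = 2.292

t = r·√(n − 2)/√(1 − r²) = 0.2859·√59/√0.918261 = 2.292.
df = n − 2 = 59.
Two-sided p ≈ 0.0255, which is < 0.05, so reject H₀.
There is evidence of a linear association between daily light exposure and plant height.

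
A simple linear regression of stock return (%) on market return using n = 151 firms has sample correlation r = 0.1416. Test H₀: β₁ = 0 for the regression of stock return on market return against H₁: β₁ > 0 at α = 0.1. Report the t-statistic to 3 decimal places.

t = 1.746

t = r·√(n − 2)/√(1 − r²) = 0.1416·√149/√0.979949 = 1.746.
df = n − 2 = 149.
One-sided p ≈ 0.0414, which is < 0.1, so reject H₀.
There is evidence of a linear association between market return and stock return.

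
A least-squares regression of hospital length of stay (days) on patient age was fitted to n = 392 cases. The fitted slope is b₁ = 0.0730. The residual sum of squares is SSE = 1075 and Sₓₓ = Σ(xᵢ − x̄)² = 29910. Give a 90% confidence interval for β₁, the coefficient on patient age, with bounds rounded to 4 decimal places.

(0.0572, 0.0888)

MSE = SSE/(n − 2) = 1075/390 = 2.75641.
SE(b₁) = √(MSE/Sₓₓ) = √(2.75641/29910) = 0.00959983.
df = n − 2 = 390.
t* = t_{0.05, 390} = 1.64877.
Margin = t* × SE = 1.64877 × 0.00959983 = 0.015828.
CI: 0.0730 ± 0.015828 → (0.0572, 0.0888).
With 90% confidence, each one-unit increase in patient age is associated with a change of between 0.0572 and 0.0888 days in hospital length of stay.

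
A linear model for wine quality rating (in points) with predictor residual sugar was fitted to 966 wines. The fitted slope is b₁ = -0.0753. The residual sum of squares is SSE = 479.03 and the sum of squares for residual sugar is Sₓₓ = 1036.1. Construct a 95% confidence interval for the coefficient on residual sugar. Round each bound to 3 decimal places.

(-0.118, -0.032)

MSE = SSE/(n − 2) = 479.03/964 = 0.496919.
SE(b₁) = √(MSE/Sₓₓ) = √(0.496919/1036.1) = 0.0218999.
df = n − 2 = 964.
t* = t_{0.025, 964} = 1.962428.
Margin = t* × SE = 1.962428 × 0.0218999 = 0.04298.
CI: -0.0753 ± 0.04298 → (-0.118, -0.032).
With 95% confidence, each one-unit increase in residual sugar is associated with a change of between -0.118 and -0.032 points in wine quality rating.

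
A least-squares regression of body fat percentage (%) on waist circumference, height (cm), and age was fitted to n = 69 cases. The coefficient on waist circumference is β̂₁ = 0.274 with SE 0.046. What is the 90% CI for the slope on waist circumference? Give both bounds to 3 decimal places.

(0.197, 0.351)

df = n − k − 1 = 69 − 3 − 1 = 65.
t* = t_{0.05, 65} = 1.668636.
Margin = t* × SE = 1.668636 × 0.046 = 0.07676.
CI: 0.274 ± 0.07676 → (0.197, 0.351).
With 90% confidence, each one-unit increase in waist circumference is associated with a change of between 0.197 and 0.351 % in body fat percentage, holding the other predictors fixed.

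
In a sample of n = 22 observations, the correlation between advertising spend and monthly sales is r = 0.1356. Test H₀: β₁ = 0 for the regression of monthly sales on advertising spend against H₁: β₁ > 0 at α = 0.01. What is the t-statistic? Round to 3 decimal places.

t = 0.612

t = r·√(n − 2)/√(1 − r²) = 0.1356·√20/√0.981613 = 0.612.
df = n − 2 = 20.
One-sided p ≈ 0.2737, which is ≥ 0.01, so fail to reject H₀.
The data do not give significant evidence of a linear association between advertising spend and monthly sales.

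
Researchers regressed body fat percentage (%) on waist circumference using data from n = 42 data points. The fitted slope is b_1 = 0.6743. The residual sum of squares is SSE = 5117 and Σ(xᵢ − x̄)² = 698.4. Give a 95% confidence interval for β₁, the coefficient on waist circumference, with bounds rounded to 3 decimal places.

(-0.191, 1.539)

MSE = SSE/(n − 2) = 5117/40 = 127.925.
SE(b_1) = √(MSE/Sₓₓ) = √(127.925/698.4) = 0.427982.
df = n − 2 = 40.
t* = t_{0.025, 40} = 2.021075.
Margin = t* × SE = 2.021075 × 0.427982 = 0.86498.
CI: 0.6743 ± 0.86498 → (-0.191, 1.539).
With 95% confidence, each one-unit increase in waist circumference is associated with a change of between -0.191 and 1.539 % in body fat percentage.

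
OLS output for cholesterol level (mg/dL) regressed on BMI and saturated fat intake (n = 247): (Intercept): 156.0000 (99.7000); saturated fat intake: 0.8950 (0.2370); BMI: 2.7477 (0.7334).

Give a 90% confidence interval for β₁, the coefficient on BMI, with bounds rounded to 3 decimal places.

Read off: b = 2.7477, SE = 0.7334 for BMI.
df = n − k − 1 = 247 − 2 − 1 = 244.
t* = t_{0.05, 244} = 1.651123.
Margin = t* × SE = 1.651123 × 0.7334 = 1.21093.
CI: 2.7477 ± 1.21093 → (1.537, 3.959).

(1.537, 3.959)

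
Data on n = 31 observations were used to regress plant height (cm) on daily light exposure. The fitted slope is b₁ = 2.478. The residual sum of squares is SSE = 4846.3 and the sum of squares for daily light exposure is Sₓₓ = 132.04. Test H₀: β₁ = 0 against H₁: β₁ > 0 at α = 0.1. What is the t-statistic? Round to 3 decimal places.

MSE = SSE/(n − 2) = 4846.3/29 = 167.114.
SE(b₁) = √(MSE/Sₓₓ) = √(167.114/132.04) = 1.125.
t = 2.478 / 1.125 = 2.203.
df = n − 2 = 29.
One-sided p ≈ 0.0179, which is < 0.1, so reject H₀.
There is evidence that the true slope on daily light exposure is positive.

t = 2.203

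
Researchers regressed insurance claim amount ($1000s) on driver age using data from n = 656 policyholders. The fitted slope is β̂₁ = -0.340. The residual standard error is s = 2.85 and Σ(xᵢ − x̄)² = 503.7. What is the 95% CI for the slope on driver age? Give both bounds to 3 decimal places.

(-0.589, -0.091)

SE(β̂₁) = s/√Sₓₓ = 2.85/√503.7 = 0.126987.
df = n − 2 = 654.
t* = t_{0.025, 654} = 1.963598.
Margin = t* × SE = 1.963598 × 0.126987 = 0.24935.
CI: -0.340 ± 0.24935 → (-0.589, -0.091).
With 95% confidence, each one-unit increase in driver age is associated with a change of between -0.589 and -0.091 $1000s in insurance claim amount.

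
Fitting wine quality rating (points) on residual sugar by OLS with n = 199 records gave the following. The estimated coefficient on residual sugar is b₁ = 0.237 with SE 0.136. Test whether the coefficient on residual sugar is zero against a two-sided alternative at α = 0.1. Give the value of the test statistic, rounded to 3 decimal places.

t = 1.743

H₀: β₁ = 0 vs H₁: β₁ ≠ 0.
t = (b₁ − β₁⁰)/SE = 0.237 / 0.136 = 1.743.
df = n − 2 = 199 − 2 = 197.
Two-sided p ≈ 0.0830, which is < 0.1, so reject H₀.
There is evidence that residual sugar is associated with wine quality rating.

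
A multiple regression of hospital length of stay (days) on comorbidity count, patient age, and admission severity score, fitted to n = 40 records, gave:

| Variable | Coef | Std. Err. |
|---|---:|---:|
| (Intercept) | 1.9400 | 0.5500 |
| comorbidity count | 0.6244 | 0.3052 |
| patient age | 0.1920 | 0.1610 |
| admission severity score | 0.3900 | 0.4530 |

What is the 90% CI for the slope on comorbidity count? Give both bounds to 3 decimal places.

(0.109, 1.140)

Read off: b = 0.6244, SE = 0.3052 for comorbidity count.
df = n − k − 1 = 40 − 3 − 1 = 36.
t* = t_{0.05, 36} = 1.688298.
Margin = t* × SE = 1.688298 × 0.3052 = 0.51527.
CI: 0.6244 ± 0.51527 → (0.109, 1.140).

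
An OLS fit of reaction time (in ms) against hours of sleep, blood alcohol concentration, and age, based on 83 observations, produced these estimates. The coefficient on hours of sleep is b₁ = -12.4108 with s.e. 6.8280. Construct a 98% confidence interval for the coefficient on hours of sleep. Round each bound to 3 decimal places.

(-28.624, 3.802)

df = n − k − 1 = 83 − 3 − 1 = 79.
t* = t_{0.01, 79} = 2.374482.
Margin = t* × SE = 2.374482 × 6.8280 = 16.21296.
CI: -12.4108 ± 16.21296 → (-28.624, 3.802).
With 98% confidence, each one-unit increase in hours of sleep is associated with a change of between -28.624 and 3.802 ms in reaction time, holding the other predictors fixed.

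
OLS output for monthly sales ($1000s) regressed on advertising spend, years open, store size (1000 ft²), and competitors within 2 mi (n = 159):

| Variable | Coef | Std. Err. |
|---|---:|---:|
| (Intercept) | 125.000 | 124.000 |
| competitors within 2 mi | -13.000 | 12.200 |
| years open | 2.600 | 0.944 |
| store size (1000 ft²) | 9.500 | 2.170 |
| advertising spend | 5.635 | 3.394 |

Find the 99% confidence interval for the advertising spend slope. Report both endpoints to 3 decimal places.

(-3.217, 14.487)

Read off: b = 5.635, SE = 3.394 for advertising spend.
df = n − k − 1 = 159 − 4 − 1 = 154.
t* = t_{0.005, 154} = 2.608131.
Margin = t* × SE = 2.608131 × 3.394 = 8.85200.
CI: 5.635 ± 8.85200 → (-3.217, 14.487).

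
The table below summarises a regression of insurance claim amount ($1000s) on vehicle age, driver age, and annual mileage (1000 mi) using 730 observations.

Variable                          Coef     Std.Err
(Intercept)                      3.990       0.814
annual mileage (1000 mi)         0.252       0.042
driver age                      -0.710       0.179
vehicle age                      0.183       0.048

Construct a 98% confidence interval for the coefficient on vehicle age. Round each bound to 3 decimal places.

(0.071, 0.295)

Read off: b = 0.183, SE = 0.048 for vehicle age.
df = n − k − 1 = 730 − 3 − 1 = 726.
t* = t_{0.01, 726} = 2.331495.
Margin = t* × SE = 2.331495 × 0.048 = 0.11191.
CI: 0.183 ± 0.11191 → (0.071, 0.295).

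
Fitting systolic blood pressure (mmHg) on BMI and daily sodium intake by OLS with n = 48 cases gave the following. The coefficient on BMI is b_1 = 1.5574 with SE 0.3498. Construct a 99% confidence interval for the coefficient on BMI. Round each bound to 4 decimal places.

df = n − k − 1 = 48 − 2 − 1 = 45.
t* = t_{0.005, 45} = 2.689585.
Margin = t* × SE = 2.689585 × 0.3498 = 0.940817.
CI: 1.5574 ± 0.940817 → (0.6166, 2.4982).
With 99% confidence, each one-unit increase in BMI is associated with a change of between 0.6166 and 2.4982 mmHg in systolic blood pressure, holding the other predictors fixed.

(0.6166, 2.4982)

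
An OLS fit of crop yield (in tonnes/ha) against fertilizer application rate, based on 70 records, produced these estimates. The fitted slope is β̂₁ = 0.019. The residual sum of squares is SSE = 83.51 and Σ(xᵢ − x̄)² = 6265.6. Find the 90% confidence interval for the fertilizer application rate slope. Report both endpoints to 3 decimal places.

MSE = SSE/(n − 2) = 83.51/68 = 1.22809.
SE(β̂₁) = √(MSE/Sₓₓ) = √(1.22809/6265.6) = 0.0140002.
df = n − 2 = 68.
t* = t_{0.05, 68} = 1.667572.
Margin = t* × SE = 1.667572 × 0.0140002 = 0.02335.
CI: 0.019 ± 0.02335 → (-0.004, 0.042).
With 90% confidence, each one-unit increase in fertilizer application rate is associated with a change of between -0.004 and 0.042 tonnes/ha in crop yield.

(-0.004, 0.042)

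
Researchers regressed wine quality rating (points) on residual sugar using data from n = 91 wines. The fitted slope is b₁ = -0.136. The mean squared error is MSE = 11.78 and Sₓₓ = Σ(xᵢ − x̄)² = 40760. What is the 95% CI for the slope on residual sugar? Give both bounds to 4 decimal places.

SE(b₁) = √(MSE/Sₓₓ) = √(11.78/40760) = 0.0170003.
df = n − 2 = 89.
t* = t_{0.025, 89} = 1.986979.
Margin = t* × SE = 1.986979 × 0.0170003 = 0.033779.
CI: -0.136 ± 0.033779 → (-0.1698, -0.1022).
With 95% confidence, each one-unit increase in residual sugar is associated with a change of between -0.1698 and -0.1022 points in wine quality rating.

(-0.1698, -0.1022)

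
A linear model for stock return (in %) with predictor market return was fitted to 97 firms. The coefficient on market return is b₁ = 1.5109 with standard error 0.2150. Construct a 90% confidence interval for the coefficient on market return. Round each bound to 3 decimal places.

(1.154, 1.868)

df = n − 2 = 97 − 2 = 95.
t* = t_{0.05, 95} = 1.661052.
Margin = t* × SE = 1.661052 × 0.2150 = 0.35713.
CI: 1.5109 ± 0.35713 → (1.154, 1.868).
With 90% confidence, each one-unit increase in market return is associated with a change of between 1.154 and 1.868 % in stock return.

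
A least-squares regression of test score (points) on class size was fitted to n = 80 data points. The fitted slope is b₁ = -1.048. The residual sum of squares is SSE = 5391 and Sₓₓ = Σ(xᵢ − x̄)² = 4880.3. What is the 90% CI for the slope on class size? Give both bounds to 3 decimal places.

MSE = SSE/(n − 2) = 5391/78 = 69.1154.
SE(b₁) = √(MSE/Sₓₓ) = √(69.1154/4880.3) = 0.119005.
df = n − 2 = 78.
t* = t_{0.05, 78} = 1.664625.
Margin = t* × SE = 1.664625 × 0.119005 = 0.19810.
CI: -1.048 ± 0.19810 → (-1.246, -0.850).
With 90% confidence, each one-unit increase in class size is associated with a change of between -1.246 and -0.850 points in test score.

(-1.246, -0.850)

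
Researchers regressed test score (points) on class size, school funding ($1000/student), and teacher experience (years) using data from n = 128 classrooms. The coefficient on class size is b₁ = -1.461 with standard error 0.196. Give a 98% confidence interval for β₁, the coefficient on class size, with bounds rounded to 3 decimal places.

(-1.923, -0.999)

df = n − k − 1 = 128 − 3 − 1 = 124.
t* = t_{0.01, 124} = 2.356797.
Margin = t* × SE = 2.356797 × 0.196 = 0.46193.
CI: -1.461 ± 0.46193 → (-1.923, -0.999).
With 98% confidence, each one-unit increase in class size is associated with a change of between -1.923 and -0.999 points in test score, holding the other predictors fixed.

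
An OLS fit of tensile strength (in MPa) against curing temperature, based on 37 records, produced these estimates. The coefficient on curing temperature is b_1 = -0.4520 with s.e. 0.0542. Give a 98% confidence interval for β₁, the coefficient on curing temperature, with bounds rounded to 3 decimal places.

(-0.584, -0.320)

df = n − 2 = 37 − 2 = 35.
t* = t_{0.01, 35} = 2.437723.
Margin = t* × SE = 2.437723 × 0.0542 = 0.13212.
CI: -0.4520 ± 0.13212 → (-0.584, -0.320).
With 98% confidence, each one-unit increase in curing temperature is associated with a change of between -0.584 and -0.320 MPa in tensile strength.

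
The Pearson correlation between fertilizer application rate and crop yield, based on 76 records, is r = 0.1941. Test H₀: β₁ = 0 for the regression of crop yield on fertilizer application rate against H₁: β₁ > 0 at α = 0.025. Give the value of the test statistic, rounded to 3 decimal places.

t = r·√(n − 2)/√(1 − r²) = 0.1941·√74/√0.962325 = 1.702.
df = n − 2 = 74.
One-sided p ≈ 0.0465, which is ≥ 0.025, so fail to reject H₀.
The data do not give significant evidence of a linear association between fertilizer application rate and crop yield.

t = 1.702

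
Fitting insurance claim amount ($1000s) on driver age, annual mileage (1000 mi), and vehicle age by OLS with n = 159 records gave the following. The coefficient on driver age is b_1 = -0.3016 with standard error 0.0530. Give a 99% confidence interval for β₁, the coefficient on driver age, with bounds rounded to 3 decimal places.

df = n − k − 1 = 159 − 3 − 1 = 155.
t* = t_{0.005, 155} = 2.60792.
Margin = t* × SE = 2.60792 × 0.0530 = 0.13822.
CI: -0.3016 ± 0.13822 → (-0.440, -0.163).
With 99% confidence, each one-unit increase in driver age is associated with a change of between -0.440 and -0.163 $1000s in insurance claim amount, holding the other predictors fixed.

(-0.440, -0.163)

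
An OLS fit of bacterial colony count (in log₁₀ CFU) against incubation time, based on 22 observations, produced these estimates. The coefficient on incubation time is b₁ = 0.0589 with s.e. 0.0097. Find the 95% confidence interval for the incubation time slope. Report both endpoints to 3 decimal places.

(0.039, 0.079)

df = n − 2 = 22 − 2 = 20.
t* = t_{0.025, 20} = 2.085963.
Margin = t* × SE = 2.085963 × 0.0097 = 0.02023.
CI: 0.0589 ± 0.02023 → (0.039, 0.079).
With 95% confidence, each one-unit increase in incubation time is associated with a change of between 0.039 and 0.079 log₁₀ CFU in bacterial colony count.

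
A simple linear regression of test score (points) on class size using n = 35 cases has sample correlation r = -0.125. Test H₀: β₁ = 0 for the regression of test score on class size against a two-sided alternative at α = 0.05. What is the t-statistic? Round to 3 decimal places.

t = -0.724

t = r·√(n − 2)/√(1 − r²) = -0.125·√33/√0.984375 = -0.724.
df = n − 2 = 33.
Two-sided p ≈ 0.4743, which is ≥ 0.05, so fail to reject H₀.
The data do not give significant evidence of a linear association between class size and test score.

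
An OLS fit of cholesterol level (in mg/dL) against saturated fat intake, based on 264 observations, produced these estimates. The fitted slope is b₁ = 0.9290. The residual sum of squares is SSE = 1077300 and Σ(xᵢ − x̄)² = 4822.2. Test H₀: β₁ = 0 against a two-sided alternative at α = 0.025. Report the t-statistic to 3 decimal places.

MSE = SSE/(n − 2) = 1077300/262 = 4111.83.
SE(b₁) = √(MSE/Sₓₓ) = √(4111.83/4822.2) = 0.923411.
t = 0.9290 / 0.923411 = 1.006.
df = n − 2 = 262.
Two-sided p ≈ 0.3153, which is ≥ 0.025, so fail to reject H₀.
The data do not give significant evidence of an association between saturated fat intake and cholesterol level.

t = 1.006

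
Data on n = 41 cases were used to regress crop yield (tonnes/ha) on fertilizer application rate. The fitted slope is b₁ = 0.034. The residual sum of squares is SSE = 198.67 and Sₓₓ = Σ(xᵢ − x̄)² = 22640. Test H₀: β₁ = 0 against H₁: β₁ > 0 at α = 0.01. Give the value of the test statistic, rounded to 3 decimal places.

MSE = SSE/(n − 2) = 198.67/39 = 5.0941.
SE(b₁) = √(MSE/Sₓₓ) = √(5.0941/22640) = 0.0150002.
t = 0.034 / 0.0150002 = 2.267.
df = n − 2 = 39.
One-sided p ≈ 0.0145, which is ≥ 0.01, so fail to reject H₀.
The data do not give significant evidence that the true slope on fertilizer application rate is positive.

t = 2.267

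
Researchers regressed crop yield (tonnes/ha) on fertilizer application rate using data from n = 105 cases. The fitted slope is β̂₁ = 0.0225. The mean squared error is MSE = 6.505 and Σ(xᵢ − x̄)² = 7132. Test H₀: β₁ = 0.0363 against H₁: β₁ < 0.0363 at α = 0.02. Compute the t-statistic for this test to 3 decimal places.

t = -0.457

SE(β̂₁) = √(MSE/Sₓₓ) = √(6.505/7132) = 0.0302008.
t = (0.0225 − 0.0363) / 0.0302008 = -0.457.
df = n − 2 = 103.
One-sided p ≈ 0.3243, which is ≥ 0.02, so fail to reject H₀.
The data do not give significant evidence that the true slope on fertilizer application rate is below 0.0363 tonnes/ha per unit.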